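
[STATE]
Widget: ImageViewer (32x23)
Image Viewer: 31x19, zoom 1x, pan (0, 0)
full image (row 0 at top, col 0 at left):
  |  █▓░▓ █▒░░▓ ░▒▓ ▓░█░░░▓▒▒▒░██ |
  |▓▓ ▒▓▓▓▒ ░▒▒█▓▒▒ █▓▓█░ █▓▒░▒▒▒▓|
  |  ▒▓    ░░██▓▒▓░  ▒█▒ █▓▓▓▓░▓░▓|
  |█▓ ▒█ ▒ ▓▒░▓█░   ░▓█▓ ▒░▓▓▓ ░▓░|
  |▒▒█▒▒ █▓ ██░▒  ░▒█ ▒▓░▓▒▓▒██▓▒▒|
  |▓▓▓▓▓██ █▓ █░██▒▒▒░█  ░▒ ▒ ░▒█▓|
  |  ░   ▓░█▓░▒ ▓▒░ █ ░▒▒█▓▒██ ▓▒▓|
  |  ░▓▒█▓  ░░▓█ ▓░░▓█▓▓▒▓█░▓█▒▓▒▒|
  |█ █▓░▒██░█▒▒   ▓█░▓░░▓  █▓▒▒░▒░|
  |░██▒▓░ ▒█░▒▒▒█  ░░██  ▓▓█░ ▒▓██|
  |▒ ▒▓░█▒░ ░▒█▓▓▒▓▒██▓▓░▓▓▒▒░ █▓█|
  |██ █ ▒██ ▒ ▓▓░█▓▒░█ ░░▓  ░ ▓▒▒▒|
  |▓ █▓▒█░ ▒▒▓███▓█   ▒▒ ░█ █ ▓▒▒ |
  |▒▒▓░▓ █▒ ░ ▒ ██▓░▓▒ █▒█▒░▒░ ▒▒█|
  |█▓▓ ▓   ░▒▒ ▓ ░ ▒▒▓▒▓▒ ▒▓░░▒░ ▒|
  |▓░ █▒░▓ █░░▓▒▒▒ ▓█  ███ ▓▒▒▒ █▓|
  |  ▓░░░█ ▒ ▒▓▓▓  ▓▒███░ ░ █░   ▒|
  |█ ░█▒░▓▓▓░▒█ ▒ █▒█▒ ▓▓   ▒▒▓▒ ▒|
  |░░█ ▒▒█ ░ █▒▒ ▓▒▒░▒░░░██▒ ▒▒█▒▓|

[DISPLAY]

  █▓░▓ █▒░░▓ ░▒▓ ▓░█░░░▓▒▒▒░██  
▓▓ ▒▓▓▓▒ ░▒▒█▓▒▒ █▓▓█░ █▓▒░▒▒▒▓ 
  ▒▓    ░░██▓▒▓░  ▒█▒ █▓▓▓▓░▓░▓ 
█▓ ▒█ ▒ ▓▒░▓█░   ░▓█▓ ▒░▓▓▓ ░▓░ 
▒▒█▒▒ █▓ ██░▒  ░▒█ ▒▓░▓▒▓▒██▓▒▒ 
▓▓▓▓▓██ █▓ █░██▒▒▒░█  ░▒ ▒ ░▒█▓ 
  ░   ▓░█▓░▒ ▓▒░ █ ░▒▒█▓▒██ ▓▒▓ 
  ░▓▒█▓  ░░▓█ ▓░░▓█▓▓▒▓█░▓█▒▓▒▒ 
█ █▓░▒██░█▒▒   ▓█░▓░░▓  █▓▒▒░▒░ 
░██▒▓░ ▒█░▒▒▒█  ░░██  ▓▓█░ ▒▓██ 
▒ ▒▓░█▒░ ░▒█▓▓▒▓▒██▓▓░▓▓▒▒░ █▓█ 
██ █ ▒██ ▒ ▓▓░█▓▒░█ ░░▓  ░ ▓▒▒▒ 
▓ █▓▒█░ ▒▒▓███▓█   ▒▒ ░█ █ ▓▒▒  
▒▒▓░▓ █▒ ░ ▒ ██▓░▓▒ █▒█▒░▒░ ▒▒█ 
█▓▓ ▓   ░▒▒ ▓ ░ ▒▒▓▒▓▒ ▒▓░░▒░ ▒ 
▓░ █▒░▓ █░░▓▒▒▒ ▓█  ███ ▓▒▒▒ █▓ 
  ▓░░░█ ▒ ▒▓▓▓  ▓▒███░ ░ █░   ▒ 
█ ░█▒░▓▓▓░▒█ ▒ █▒█▒ ▓▓   ▒▒▓▒ ▒ 
░░█ ▒▒█ ░ █▒▒ ▓▒▒░▒░░░██▒ ▒▒█▒▓ 
                                
                                
                                
                                


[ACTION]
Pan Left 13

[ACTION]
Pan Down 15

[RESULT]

▓░ █▒░▓ █░░▓▒▒▒ ▓█  ███ ▓▒▒▒ █▓ 
  ▓░░░█ ▒ ▒▓▓▓  ▓▒███░ ░ █░   ▒ 
█ ░█▒░▓▓▓░▒█ ▒ █▒█▒ ▓▓   ▒▒▓▒ ▒ 
░░█ ▒▒█ ░ █▒▒ ▓▒▒░▒░░░██▒ ▒▒█▒▓ 
                                
                                
                                
                                
                                
                                
                                
                                
                                
                                
                                
                                
                                
                                
                                
                                
                                
                                
                                


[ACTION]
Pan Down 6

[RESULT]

                                
                                
                                
                                
                                
                                
                                
                                
                                
                                
                                
                                
                                
                                
                                
                                
                                
                                
                                
                                
                                
                                
                                


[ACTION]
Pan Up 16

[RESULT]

▓▓▓▓▓██ █▓ █░██▒▒▒░█  ░▒ ▒ ░▒█▓ 
  ░   ▓░█▓░▒ ▓▒░ █ ░▒▒█▓▒██ ▓▒▓ 
  ░▓▒█▓  ░░▓█ ▓░░▓█▓▓▒▓█░▓█▒▓▒▒ 
█ █▓░▒██░█▒▒   ▓█░▓░░▓  █▓▒▒░▒░ 
░██▒▓░ ▒█░▒▒▒█  ░░██  ▓▓█░ ▒▓██ 
▒ ▒▓░█▒░ ░▒█▓▓▒▓▒██▓▓░▓▓▒▒░ █▓█ 
██ █ ▒██ ▒ ▓▓░█▓▒░█ ░░▓  ░ ▓▒▒▒ 
▓ █▓▒█░ ▒▒▓███▓█   ▒▒ ░█ █ ▓▒▒  
▒▒▓░▓ █▒ ░ ▒ ██▓░▓▒ █▒█▒░▒░ ▒▒█ 
█▓▓ ▓   ░▒▒ ▓ ░ ▒▒▓▒▓▒ ▒▓░░▒░ ▒ 
▓░ █▒░▓ █░░▓▒▒▒ ▓█  ███ ▓▒▒▒ █▓ 
  ▓░░░█ ▒ ▒▓▓▓  ▓▒███░ ░ █░   ▒ 
█ ░█▒░▓▓▓░▒█ ▒ █▒█▒ ▓▓   ▒▒▓▒ ▒ 
░░█ ▒▒█ ░ █▒▒ ▓▒▒░▒░░░██▒ ▒▒█▒▓ 
                                
                                
                                
                                
                                
                                
                                
                                
                                


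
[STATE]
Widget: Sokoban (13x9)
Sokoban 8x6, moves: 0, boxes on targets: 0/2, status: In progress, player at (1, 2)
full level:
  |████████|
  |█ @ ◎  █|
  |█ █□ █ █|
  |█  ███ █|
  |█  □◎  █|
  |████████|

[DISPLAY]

████████     
█ @ ◎  █     
█ █□ █ █     
█  ███ █     
█  □◎  █     
████████     
Moves: 0  0/2
             
             


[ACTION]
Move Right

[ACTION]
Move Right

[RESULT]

████████     
█   +  █     
█ █□ █ █     
█  ███ █     
█  □◎  █     
████████     
Moves: 2  0/2
             
             


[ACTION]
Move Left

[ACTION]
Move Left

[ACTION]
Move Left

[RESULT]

████████     
█@  ◎  █     
█ █□ █ █     
█  ███ █     
█  □◎  █     
████████     
Moves: 5  0/2
             
             


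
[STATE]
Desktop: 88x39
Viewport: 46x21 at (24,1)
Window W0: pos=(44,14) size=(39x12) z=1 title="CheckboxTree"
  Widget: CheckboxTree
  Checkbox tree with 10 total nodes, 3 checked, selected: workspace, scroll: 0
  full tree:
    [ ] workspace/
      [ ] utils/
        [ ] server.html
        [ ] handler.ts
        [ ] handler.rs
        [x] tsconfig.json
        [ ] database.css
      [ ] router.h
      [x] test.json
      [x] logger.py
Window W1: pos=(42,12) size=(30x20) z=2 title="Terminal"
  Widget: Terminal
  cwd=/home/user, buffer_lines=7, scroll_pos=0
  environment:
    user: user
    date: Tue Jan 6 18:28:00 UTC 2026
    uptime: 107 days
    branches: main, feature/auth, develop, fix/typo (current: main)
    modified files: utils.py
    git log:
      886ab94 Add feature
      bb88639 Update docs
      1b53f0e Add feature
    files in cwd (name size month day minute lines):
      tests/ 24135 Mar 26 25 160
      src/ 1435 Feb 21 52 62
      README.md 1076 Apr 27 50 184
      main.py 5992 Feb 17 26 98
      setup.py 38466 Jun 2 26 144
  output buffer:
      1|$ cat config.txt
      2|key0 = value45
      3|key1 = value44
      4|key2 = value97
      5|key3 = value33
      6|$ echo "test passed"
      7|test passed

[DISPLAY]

                                              
                                              
                                              
                                              
                                              
                                              
                                              
                                              
                                              
                                              
                                              
                  ┏━━━━━━━━━━━━━━━━━━━━━━━━━━━
                  ┃ Terminal                  
                  ┠───────────────────────────
                  ┃$ cat config.txt           
                  ┃key0 = value45             
                  ┃key1 = value44             
                  ┃key2 = value97             
                  ┃key3 = value33             
                  ┃$ echo "test passed"       
                  ┃test passed                


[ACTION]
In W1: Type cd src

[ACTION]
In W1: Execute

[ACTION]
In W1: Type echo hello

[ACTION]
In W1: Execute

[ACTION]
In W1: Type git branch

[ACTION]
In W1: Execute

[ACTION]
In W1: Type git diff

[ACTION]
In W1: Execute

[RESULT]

                                              
                                              
                                              
                                              
                                              
                                              
                                              
                                              
                                              
                                              
                                              
                  ┏━━━━━━━━━━━━━━━━━━━━━━━━━━━
                  ┃ Terminal                  
                  ┠───────────────────────────
                  ┃                           
                  ┃$ echo hello               
                  ┃hello                      
                  ┃$ git branch               
                  ┃* main                     
                  ┃  feature/auth             
                  ┃  develop                  


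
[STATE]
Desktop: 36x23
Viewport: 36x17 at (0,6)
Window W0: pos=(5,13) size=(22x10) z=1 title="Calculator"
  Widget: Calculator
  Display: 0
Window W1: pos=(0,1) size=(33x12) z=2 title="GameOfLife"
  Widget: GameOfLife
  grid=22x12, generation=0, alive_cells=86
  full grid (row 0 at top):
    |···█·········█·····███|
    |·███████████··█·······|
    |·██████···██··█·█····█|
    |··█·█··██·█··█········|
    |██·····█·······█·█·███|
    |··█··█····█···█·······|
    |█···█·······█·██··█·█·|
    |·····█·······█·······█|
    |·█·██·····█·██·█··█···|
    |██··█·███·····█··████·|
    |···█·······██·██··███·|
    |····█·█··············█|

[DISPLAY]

┃··█·█··██·█··█········         ┃   
┃██·····█·······█·█·███         ┃   
┃··█··█····█···█·······         ┃   
┃█···█·······█·██··█·█·         ┃   
┃·····█·······█·······█         ┃   
┃·█·██·····█·██·█··█···         ┃   
┗━━━━━━━━━━━━━━━━━━━━━━━━━━━━━━━┛   
     ┏━━━━━━━━━━━━━━━━━━━━┓         
     ┃ Calculator         ┃         
     ┠────────────────────┨         
     ┃                   0┃         
     ┃┌───┬───┬───┬───┐   ┃         
     ┃│ 7 │ 8 │ 9 │ ÷ │   ┃         
     ┃├───┼───┼───┼───┤   ┃         
     ┃│ 4 │ 5 │ 6 │ × │   ┃         
     ┃└───┴───┴───┴───┘   ┃         
     ┗━━━━━━━━━━━━━━━━━━━━┛         


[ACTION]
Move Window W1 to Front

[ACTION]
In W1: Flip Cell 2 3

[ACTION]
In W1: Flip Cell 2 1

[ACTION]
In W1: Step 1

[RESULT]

┃··█·█··█████··███····█         ┃   
┃·███··████····█·····█·         ┃   
┃█············██·█·█··█         ┃   
┃····██········██······         ┃   
┃···█·█·····█···█···█··         ┃   
┃█████·██····██···██·█·         ┃   
┗━━━━━━━━━━━━━━━━━━━━━━━━━━━━━━━┛   
     ┏━━━━━━━━━━━━━━━━━━━━┓         
     ┃ Calculator         ┃         
     ┠────────────────────┨         
     ┃                   0┃         
     ┃┌───┬───┬───┬───┐   ┃         
     ┃│ 7 │ 8 │ 9 │ ÷ │   ┃         
     ┃├───┼───┼───┼───┤   ┃         
     ┃│ 4 │ 5 │ 6 │ × │   ┃         
     ┃└───┴───┴───┴───┘   ┃         
     ┗━━━━━━━━━━━━━━━━━━━━┛         


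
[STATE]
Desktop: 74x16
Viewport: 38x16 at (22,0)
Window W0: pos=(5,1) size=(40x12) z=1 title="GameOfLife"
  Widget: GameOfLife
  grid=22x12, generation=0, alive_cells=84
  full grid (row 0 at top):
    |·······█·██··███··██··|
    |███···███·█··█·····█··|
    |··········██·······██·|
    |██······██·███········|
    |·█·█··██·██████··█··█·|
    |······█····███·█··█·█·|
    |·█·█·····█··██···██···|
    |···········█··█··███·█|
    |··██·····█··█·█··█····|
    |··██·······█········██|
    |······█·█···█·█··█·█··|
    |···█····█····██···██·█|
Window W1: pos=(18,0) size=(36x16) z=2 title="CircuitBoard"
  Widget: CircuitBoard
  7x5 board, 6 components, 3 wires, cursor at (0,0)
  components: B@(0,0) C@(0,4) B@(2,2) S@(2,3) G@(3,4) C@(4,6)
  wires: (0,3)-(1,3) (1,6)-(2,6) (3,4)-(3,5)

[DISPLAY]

━━━━━━━━━━━━━━━━━━━━━━━━━━━━━━━┓      
rcuitBoard                     ┃      
───────────────────────────────┨      
0 1 2 3 4 5 6                  ┃      
[B]          ·   C             ┃      
             │                 ┃      
             ·           ·     ┃      
                         │     ┃      
         B   S           ·     ┃      
                               ┃      
                 G ─ ·         ┃      
                               ┃      
                         C     ┃      
sor: (0,0)                     ┃      
                               ┃      
━━━━━━━━━━━━━━━━━━━━━━━━━━━━━━━┛      


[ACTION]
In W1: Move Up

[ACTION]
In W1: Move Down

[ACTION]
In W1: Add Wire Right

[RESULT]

━━━━━━━━━━━━━━━━━━━━━━━━━━━━━━━┓      
rcuitBoard                     ┃      
───────────────────────────────┨      
0 1 2 3 4 5 6                  ┃      
 B           ·   C             ┃      
             │                 ┃      
[.]─ ·       ·           ·     ┃      
                         │     ┃      
         B   S           ·     ┃      
                               ┃      
                 G ─ ·         ┃      
                               ┃      
                         C     ┃      
sor: (1,0)                     ┃      
                               ┃      
━━━━━━━━━━━━━━━━━━━━━━━━━━━━━━━┛      


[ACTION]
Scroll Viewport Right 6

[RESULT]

━━━━━━━━━━━━━━━━━━━━━━━━━┓            
oard                     ┃            
─────────────────────────┨            
3 4 5 6                  ┃            
       ·   C             ┃            
       │                 ┃            
       ·           ·     ┃            
                   │     ┃            
   B   S           ·     ┃            
                         ┃            
           G ─ ·         ┃            
                         ┃            
                   C     ┃            
1,0)                     ┃            
                         ┃            
━━━━━━━━━━━━━━━━━━━━━━━━━┛            


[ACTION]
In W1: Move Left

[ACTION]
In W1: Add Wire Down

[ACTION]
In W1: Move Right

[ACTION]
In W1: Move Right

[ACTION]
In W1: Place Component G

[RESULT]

━━━━━━━━━━━━━━━━━━━━━━━━━┓            
oard                     ┃            
─────────────────────────┨            
3 4 5 6                  ┃            
       ·   C             ┃            
       │                 ┃            
  [G]  ·           ·     ┃            
                   │     ┃            
   B   S           ·     ┃            
                         ┃            
           G ─ ·         ┃            
                         ┃            
                   C     ┃            
1,2)                     ┃            
                         ┃            
━━━━━━━━━━━━━━━━━━━━━━━━━┛            


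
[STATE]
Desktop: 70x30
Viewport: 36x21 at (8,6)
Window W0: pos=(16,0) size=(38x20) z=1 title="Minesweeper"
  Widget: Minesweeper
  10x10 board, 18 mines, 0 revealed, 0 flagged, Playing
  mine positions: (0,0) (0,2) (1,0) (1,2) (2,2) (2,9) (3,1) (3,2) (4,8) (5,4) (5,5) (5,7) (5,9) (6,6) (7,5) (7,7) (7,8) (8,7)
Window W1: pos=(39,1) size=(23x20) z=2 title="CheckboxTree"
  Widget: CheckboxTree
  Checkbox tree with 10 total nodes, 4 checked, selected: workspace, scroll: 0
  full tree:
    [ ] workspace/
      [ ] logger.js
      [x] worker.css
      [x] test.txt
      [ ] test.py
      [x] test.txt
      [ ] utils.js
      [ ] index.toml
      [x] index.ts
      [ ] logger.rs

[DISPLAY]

        ┃■■■■■■■■■■            ┃   [
        ┃■■■■■■■■■■            ┃   [
        ┃■■■■■■■■■■            ┃   [
        ┃■■■■■■■■■■            ┃   [
        ┃■■■■■■■■■■            ┃   [
        ┃■■■■■■■■■■            ┃   [
        ┃■■■■■■■■■■            ┃   [
        ┃                      ┃   [
        ┃                      ┃    
        ┃                      ┃    
        ┃                      ┃    
        ┃                      ┃    
        ┃                      ┃    
        ┗━━━━━━━━━━━━━━━━━━━━━━┃    
                               ┗━━━━
                                    
                                    
                                    
                                    
                                    
                                    


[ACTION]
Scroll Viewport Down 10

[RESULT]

        ┃■■■■■■■■■■            ┃   [
        ┃■■■■■■■■■■            ┃   [
        ┃■■■■■■■■■■            ┃   [
        ┃■■■■■■■■■■            ┃   [
        ┃                      ┃   [
        ┃                      ┃    
        ┃                      ┃    
        ┃                      ┃    
        ┃                      ┃    
        ┃                      ┃    
        ┗━━━━━━━━━━━━━━━━━━━━━━┃    
                               ┗━━━━
                                    
                                    
                                    
                                    
                                    
                                    
                                    
                                    
                                    


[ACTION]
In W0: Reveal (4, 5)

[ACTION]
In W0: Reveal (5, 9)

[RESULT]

        ┃■■■■■■✹■■■            ┃   [
        ┃■■■■■✹■✹✹■            ┃   [
        ┃■■■■■■■✹■■            ┃   [
        ┃■■■■■■■■■■            ┃   [
        ┃                      ┃   [
        ┃                      ┃    
        ┃                      ┃    
        ┃                      ┃    
        ┃                      ┃    
        ┃                      ┃    
        ┗━━━━━━━━━━━━━━━━━━━━━━┃    
                               ┗━━━━
                                    
                                    
                                    
                                    
                                    
                                    
                                    
                                    
                                    


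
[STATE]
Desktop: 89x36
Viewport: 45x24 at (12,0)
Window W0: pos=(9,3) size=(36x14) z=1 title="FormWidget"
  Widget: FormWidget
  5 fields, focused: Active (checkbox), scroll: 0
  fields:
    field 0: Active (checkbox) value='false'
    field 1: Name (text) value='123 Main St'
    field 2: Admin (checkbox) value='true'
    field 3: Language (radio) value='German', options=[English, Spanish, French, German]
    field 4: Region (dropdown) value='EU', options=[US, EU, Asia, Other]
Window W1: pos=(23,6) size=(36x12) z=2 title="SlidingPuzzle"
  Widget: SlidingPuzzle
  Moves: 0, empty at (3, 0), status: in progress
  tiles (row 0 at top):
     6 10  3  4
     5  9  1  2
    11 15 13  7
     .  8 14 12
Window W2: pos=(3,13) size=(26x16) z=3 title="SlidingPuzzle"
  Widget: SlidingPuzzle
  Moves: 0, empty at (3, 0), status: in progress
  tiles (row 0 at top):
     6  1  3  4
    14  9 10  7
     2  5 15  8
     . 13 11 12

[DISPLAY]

                                             
                                             
                                             
━━━━━━━━━━━━━━━━━━━━━━━━━━━━━━━━┓            
ormWidget                       ┃            
────────────────────────────────┨            
Active:    ┏━━━━━━━━━━━━━━━━━━━━━━━━━━━━━━━━━
Name:      ┃ SlidingPuzzle                   
Admin:     ┠─────────────────────────────────
Language:  ┃┌────┬────┬────┬────┐            
Region:    ┃│  6 │ 10 │  3 │  4 │            
           ┃├────┼────┼────┼────┤            
           ┃│  5 │  9 │  1 │  2 │            
━━━━━━━━━━━━━━━━┓┼────┼────┼────┤            
Puzzle          ┃│ 15 │ 13 │  7 │            
────────────────┨┼────┼────┼────┤            
──┬────┬────┐   ┃│  8 │ 14 │ 12 │            
1 │  3 │  4 │   ┃━━━━━━━━━━━━━━━━━━━━━━━━━━━━
──┼────┼────┤   ┃                            
9 │ 10 │  7 │   ┃                            
──┼────┼────┤   ┃                            
5 │ 15 │  8 │   ┃                            
──┼────┼────┤   ┃                            
3 │ 11 │ 12 │   ┃                            


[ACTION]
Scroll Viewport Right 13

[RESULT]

                                             
                                             
                                             
━━━━━━━━━━━━━━━━━━━┓                         
                   ┃                         
───────────────────┨                         
━━━━━━━━━━━━━━━━━━━━━━━━━━━━━━━━━┓           
SlidingPuzzle                    ┃           
─────────────────────────────────┨           
────┬────┬────┬────┐             ┃           
  6 │ 10 │  3 │  4 │             ┃           
────┼────┼────┼────┤             ┃           
  5 │  9 │  1 │  2 │             ┃           
━━━┓┼────┼────┼────┤             ┃           
   ┃│ 15 │ 13 │  7 │             ┃           
───┨┼────┼────┼────┤             ┃           
   ┃│  8 │ 14 │ 12 │             ┃           
   ┃━━━━━━━━━━━━━━━━━━━━━━━━━━━━━┛           
   ┃                                         
   ┃                                         
   ┃                                         
   ┃                                         
   ┃                                         
   ┃                                         


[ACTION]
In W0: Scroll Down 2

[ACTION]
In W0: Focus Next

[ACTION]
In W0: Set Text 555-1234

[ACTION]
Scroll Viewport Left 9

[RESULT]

                                             
                                             
                                             
━━━━━━━━━━━━━━━━━━━━━━━━━━━━┓                
idget                       ┃                
────────────────────────────┨                
n:     ┏━━━━━━━━━━━━━━━━━━━━━━━━━━━━━━━━━━┓  
uage:  ┃ SlidingPuzzle                    ┃  
on:    ┠──────────────────────────────────┨  
       ┃┌────┬────┬────┬────┐             ┃  
       ┃│  6 │ 10 │  3 │  4 │             ┃  
       ┃├────┼────┼────┼────┤             ┃  
       ┃│  5 │  9 │  1 │  2 │             ┃  
━━━━━━━━━━━━┓┼────┼────┼────┤             ┃  
le          ┃│ 15 │ 13 │  7 │             ┃  
────────────┨┼────┼────┼────┤             ┃  
───┬────┐   ┃│  8 │ 14 │ 12 │             ┃  
 3 │  4 │   ┃━━━━━━━━━━━━━━━━━━━━━━━━━━━━━┛  
───┼────┤   ┃                                
10 │  7 │   ┃                                
───┼────┤   ┃                                
15 │  8 │   ┃                                
───┼────┤   ┃                                
11 │ 12 │   ┃                                


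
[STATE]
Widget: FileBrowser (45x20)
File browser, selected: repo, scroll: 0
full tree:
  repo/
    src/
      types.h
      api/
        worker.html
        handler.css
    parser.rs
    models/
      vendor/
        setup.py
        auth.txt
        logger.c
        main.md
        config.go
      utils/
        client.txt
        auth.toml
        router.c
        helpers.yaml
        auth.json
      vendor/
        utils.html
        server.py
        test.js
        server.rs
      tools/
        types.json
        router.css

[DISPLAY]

> [-] repo/                                  
    [+] src/                                 
    parser.rs                                
    [+] models/                              
                                             
                                             
                                             
                                             
                                             
                                             
                                             
                                             
                                             
                                             
                                             
                                             
                                             
                                             
                                             
                                             


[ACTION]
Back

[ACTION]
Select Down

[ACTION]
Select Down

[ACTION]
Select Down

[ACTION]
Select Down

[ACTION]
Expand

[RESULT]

  [-] repo/                                  
    [+] src/                                 
    parser.rs                                
  > [-] models/                              
      [+] vendor/                            
      [+] utils/                             
      [+] vendor/                            
      [+] tools/                             
                                             
                                             
                                             
                                             
                                             
                                             
                                             
                                             
                                             
                                             
                                             
                                             


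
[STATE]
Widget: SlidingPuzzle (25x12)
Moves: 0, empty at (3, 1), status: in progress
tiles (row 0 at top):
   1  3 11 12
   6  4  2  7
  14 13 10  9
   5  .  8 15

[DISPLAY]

┌────┬────┬────┬────┐    
│  1 │  3 │ 11 │ 12 │    
├────┼────┼────┼────┤    
│  6 │  4 │  2 │  7 │    
├────┼────┼────┼────┤    
│ 14 │ 13 │ 10 │  9 │    
├────┼────┼────┼────┤    
│  5 │    │  8 │ 15 │    
└────┴────┴────┴────┘    
Moves: 0                 
                         
                         


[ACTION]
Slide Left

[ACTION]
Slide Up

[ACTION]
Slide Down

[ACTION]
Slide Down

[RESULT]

┌────┬────┬────┬────┐    
│  1 │  3 │ 11 │ 12 │    
├────┼────┼────┼────┤    
│  6 │  4 │    │  7 │    
├────┼────┼────┼────┤    
│ 14 │ 13 │  2 │  9 │    
├────┼────┼────┼────┤    
│  5 │  8 │ 10 │ 15 │    
└────┴────┴────┴────┘    
Moves: 3                 
                         
                         


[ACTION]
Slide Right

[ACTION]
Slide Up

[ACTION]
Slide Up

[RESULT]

┌────┬────┬────┬────┐    
│  1 │  3 │ 11 │ 12 │    
├────┼────┼────┼────┤    
│  6 │ 13 │  4 │  7 │    
├────┼────┼────┼────┤    
│ 14 │  8 │  2 │  9 │    
├────┼────┼────┼────┤    
│  5 │    │ 10 │ 15 │    
└────┴────┴────┴────┘    
Moves: 6                 
                         
                         


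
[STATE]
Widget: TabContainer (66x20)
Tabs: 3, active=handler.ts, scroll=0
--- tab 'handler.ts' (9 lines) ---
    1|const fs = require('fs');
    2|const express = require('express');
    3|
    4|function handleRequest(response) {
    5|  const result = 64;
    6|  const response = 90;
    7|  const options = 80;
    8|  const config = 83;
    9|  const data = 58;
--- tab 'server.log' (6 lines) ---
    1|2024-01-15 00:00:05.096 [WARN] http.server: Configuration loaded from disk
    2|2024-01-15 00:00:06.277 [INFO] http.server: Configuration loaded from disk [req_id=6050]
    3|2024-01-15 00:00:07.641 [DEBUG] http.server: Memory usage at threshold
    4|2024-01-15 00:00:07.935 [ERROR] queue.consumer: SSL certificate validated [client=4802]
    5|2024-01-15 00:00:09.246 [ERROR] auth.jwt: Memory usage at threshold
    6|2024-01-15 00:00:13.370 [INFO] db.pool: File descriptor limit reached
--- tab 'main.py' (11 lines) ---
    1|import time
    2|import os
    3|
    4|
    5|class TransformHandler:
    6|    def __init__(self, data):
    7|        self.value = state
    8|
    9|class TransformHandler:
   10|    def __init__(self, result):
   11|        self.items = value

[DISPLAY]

[handler.ts]│ server.log │ main.py                                
──────────────────────────────────────────────────────────────────
const fs = require('fs');                                         
const express = require('express');                               
                                                                  
function handleRequest(response) {                                
  const result = 64;                                              
  const response = 90;                                            
  const options = 80;                                             
  const config = 83;                                              
  const data = 58;                                                
                                                                  
                                                                  
                                                                  
                                                                  
                                                                  
                                                                  
                                                                  
                                                                  
                                                                  


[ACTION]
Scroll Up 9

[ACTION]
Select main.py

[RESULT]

 handler.ts │ server.log │[main.py]                               
──────────────────────────────────────────────────────────────────
import time                                                       
import os                                                         
                                                                  
                                                                  
class TransformHandler:                                           
    def __init__(self, data):                                     
        self.value = state                                        
                                                                  
class TransformHandler:                                           
    def __init__(self, result):                                   
        self.items = value                                        
                                                                  
                                                                  
                                                                  
                                                                  
                                                                  
                                                                  
                                                                  


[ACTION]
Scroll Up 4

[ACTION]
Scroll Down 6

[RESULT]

 handler.ts │ server.log │[main.py]                               
──────────────────────────────────────────────────────────────────
        self.value = state                                        
                                                                  
class TransformHandler:                                           
    def __init__(self, result):                                   
        self.items = value                                        
                                                                  
                                                                  
                                                                  
                                                                  
                                                                  
                                                                  
                                                                  
                                                                  
                                                                  
                                                                  
                                                                  
                                                                  
                                                                  


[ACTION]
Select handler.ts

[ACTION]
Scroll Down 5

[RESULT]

[handler.ts]│ server.log │ main.py                                
──────────────────────────────────────────────────────────────────
  const response = 90;                                            
  const options = 80;                                             
  const config = 83;                                              
  const data = 58;                                                
                                                                  
                                                                  
                                                                  
                                                                  
                                                                  
                                                                  
                                                                  
                                                                  
                                                                  
                                                                  
                                                                  
                                                                  
                                                                  
                                                                  
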